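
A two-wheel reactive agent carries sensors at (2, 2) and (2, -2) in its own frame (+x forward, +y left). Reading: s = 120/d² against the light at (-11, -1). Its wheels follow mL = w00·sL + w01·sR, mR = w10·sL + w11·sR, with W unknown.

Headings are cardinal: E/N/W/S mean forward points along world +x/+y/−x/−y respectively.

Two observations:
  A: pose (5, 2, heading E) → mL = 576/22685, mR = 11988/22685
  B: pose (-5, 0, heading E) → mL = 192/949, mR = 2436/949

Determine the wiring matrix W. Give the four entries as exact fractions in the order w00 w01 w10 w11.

obs A: pose=(5,2,E) → sL=120/349, sR=24/65, mL=576/22685, mR=11988/22685
obs B: pose=(-5,0,E) → sL=120/73, sR=24/13, mL=192/949, mR=2436/949
sensor matrix S = [[120/349, 24/65], [120/73, 24/13]]; det S = 9216/331201
solve [mL_A; mL_B] = S·[w00; w01] and [mR_A; mR_B] = S·[w10; w11]:
  w00 = -1, w01 = 1, w10 = 1, w11 = 1/2

-1 1 1 1/2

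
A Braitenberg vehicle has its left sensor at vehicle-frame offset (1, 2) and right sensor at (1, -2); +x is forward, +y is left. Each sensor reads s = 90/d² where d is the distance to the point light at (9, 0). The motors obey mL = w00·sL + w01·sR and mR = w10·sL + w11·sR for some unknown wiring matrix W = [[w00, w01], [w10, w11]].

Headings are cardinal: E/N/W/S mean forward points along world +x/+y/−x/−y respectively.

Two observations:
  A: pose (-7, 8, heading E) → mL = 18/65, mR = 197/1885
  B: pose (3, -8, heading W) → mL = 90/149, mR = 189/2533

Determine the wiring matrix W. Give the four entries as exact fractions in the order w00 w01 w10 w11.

obs A: pose=(-7,8,E) → sL=18/65, sR=10/29, mL=18/65, mR=197/1885
obs B: pose=(3,-8,W) → sL=90/149, sR=18/17, mL=90/149, mR=189/2533
sensor matrix S = [[18/65, 10/29], [90/149, 18/17]]; det S = 405504/4774705
solve [mL_A; mL_B] = S·[w00; w01] and [mR_A; mR_B] = S·[w10; w11]:
  w00 = 1, w01 = 0, w10 = 1, w11 = -1/2

1 0 1 -1/2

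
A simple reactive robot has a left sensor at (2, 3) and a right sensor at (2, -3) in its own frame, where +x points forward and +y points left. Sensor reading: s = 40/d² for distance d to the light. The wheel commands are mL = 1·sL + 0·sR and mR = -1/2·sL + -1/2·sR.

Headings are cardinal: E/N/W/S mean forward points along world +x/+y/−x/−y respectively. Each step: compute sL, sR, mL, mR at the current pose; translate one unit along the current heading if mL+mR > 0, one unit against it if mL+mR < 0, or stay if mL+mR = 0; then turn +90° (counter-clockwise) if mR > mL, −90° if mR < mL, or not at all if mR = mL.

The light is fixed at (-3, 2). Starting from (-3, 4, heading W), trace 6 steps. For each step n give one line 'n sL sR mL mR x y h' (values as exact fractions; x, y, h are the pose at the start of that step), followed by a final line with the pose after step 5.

n=0: pose=(-3,4,W); sL=8, sR=40/29; mL=8, mR=-136/29; mL+mR=96/29 → advance +1; mR−mL=-368/29 → turn -1·90°
n=1: pose=(-4,4,N); sL=5/4, sR=2; mL=5/4, mR=-13/8; mL+mR=-3/8 → advance -1; mR−mL=-23/8 → turn -1·90°
n=2: pose=(-4,3,E); sL=40/17, sR=8; mL=40/17, mR=-88/17; mL+mR=-48/17 → advance -1; mR−mL=-128/17 → turn -1·90°
n=3: pose=(-5,3,S); sL=20, sR=20/13; mL=20, mR=-140/13; mL+mR=120/13 → advance +1; mR−mL=-400/13 → turn -1·90°
n=4: pose=(-5,2,W); sL=8/5, sR=8/5; mL=8/5, mR=-8/5; mL+mR=0 → advance +0; mR−mL=-16/5 → turn -1·90°
n=5: pose=(-5,2,N); sL=40/29, sR=8; mL=40/29, mR=-136/29; mL+mR=-96/29 → advance -1; mR−mL=-176/29 → turn -1·90°

0 8 40/29 8 -136/29 -3 4 W
1 5/4 2 5/4 -13/8 -4 4 N
2 40/17 8 40/17 -88/17 -4 3 E
3 20 20/13 20 -140/13 -5 3 S
4 8/5 8/5 8/5 -8/5 -5 2 W
5 40/29 8 40/29 -136/29 -5 2 N
final -5 1 E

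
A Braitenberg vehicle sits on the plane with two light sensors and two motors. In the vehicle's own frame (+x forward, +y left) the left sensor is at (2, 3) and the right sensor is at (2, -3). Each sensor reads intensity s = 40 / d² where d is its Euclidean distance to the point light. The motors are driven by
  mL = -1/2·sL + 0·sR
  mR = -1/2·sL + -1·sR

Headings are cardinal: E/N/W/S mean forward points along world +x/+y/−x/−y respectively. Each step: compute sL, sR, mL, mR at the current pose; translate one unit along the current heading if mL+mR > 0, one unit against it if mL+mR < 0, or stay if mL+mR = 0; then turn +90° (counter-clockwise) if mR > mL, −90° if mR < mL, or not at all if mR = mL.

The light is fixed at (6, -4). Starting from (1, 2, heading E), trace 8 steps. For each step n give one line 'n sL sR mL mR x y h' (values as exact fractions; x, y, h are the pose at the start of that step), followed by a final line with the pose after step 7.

n=0: pose=(1,2,E); sL=4/9, sR=20/9; mL=-2/9, mR=-22/9; mL+mR=-8/3 → advance -1; mR−mL=-20/9 → turn -1·90°
n=1: pose=(0,2,S); sL=8/5, sR=40/97; mL=-4/5, mR=-588/485; mL+mR=-976/485 → advance -1; mR−mL=-40/97 → turn -1·90°
n=2: pose=(0,3,W); sL=1/2, sR=10/41; mL=-1/4, mR=-81/164; mL+mR=-61/82 → advance -1; mR−mL=-10/41 → turn -1·90°
n=3: pose=(1,3,N); sL=8/29, sR=8/17; mL=-4/29, mR=-300/493; mL+mR=-368/493 → advance -1; mR−mL=-8/17 → turn -1·90°
n=4: pose=(1,2,E); sL=4/9, sR=20/9; mL=-2/9, mR=-22/9; mL+mR=-8/3 → advance -1; mR−mL=-20/9 → turn -1·90°
n=5: pose=(0,2,S); sL=8/5, sR=40/97; mL=-4/5, mR=-588/485; mL+mR=-976/485 → advance -1; mR−mL=-40/97 → turn -1·90°
n=6: pose=(0,3,W); sL=1/2, sR=10/41; mL=-1/4, mR=-81/164; mL+mR=-61/82 → advance -1; mR−mL=-10/41 → turn -1·90°
n=7: pose=(1,3,N); sL=8/29, sR=8/17; mL=-4/29, mR=-300/493; mL+mR=-368/493 → advance -1; mR−mL=-8/17 → turn -1·90°

0 4/9 20/9 -2/9 -22/9 1 2 E
1 8/5 40/97 -4/5 -588/485 0 2 S
2 1/2 10/41 -1/4 -81/164 0 3 W
3 8/29 8/17 -4/29 -300/493 1 3 N
4 4/9 20/9 -2/9 -22/9 1 2 E
5 8/5 40/97 -4/5 -588/485 0 2 S
6 1/2 10/41 -1/4 -81/164 0 3 W
7 8/29 8/17 -4/29 -300/493 1 3 N
final 1 2 E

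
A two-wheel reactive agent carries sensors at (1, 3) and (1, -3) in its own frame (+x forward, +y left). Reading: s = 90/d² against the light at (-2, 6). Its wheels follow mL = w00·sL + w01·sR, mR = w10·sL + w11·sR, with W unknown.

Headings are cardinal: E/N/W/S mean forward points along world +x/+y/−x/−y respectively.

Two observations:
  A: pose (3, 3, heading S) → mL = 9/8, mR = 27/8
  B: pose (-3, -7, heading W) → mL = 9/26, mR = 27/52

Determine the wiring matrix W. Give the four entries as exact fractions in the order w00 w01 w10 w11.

obs A: pose=(3,3,S) → sL=9/8, sR=9/2, mL=9/8, mR=27/8
obs B: pose=(-3,-7,W) → sL=9/26, sR=45/52, mL=9/26, mR=27/52
sensor matrix S = [[9/8, 9/2], [9/26, 45/52]]; det S = -243/416
solve [mL_A; mL_B] = S·[w00; w01] and [mR_A; mR_B] = S·[w10; w11]:
  w00 = 1, w01 = 0, w10 = -1, w11 = 1

1 0 -1 1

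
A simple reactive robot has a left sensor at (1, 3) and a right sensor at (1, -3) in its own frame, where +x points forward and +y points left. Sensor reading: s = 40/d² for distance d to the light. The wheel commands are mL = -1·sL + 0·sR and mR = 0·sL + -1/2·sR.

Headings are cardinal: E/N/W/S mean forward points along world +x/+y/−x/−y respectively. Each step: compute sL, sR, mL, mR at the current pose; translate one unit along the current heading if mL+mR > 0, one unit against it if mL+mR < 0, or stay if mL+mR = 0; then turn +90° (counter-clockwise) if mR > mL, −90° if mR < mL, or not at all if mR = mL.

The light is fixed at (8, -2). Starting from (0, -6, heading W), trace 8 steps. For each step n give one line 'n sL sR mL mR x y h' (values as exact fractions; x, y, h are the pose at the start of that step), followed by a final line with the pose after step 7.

n=0: pose=(0,-6,W); sL=4/13, sR=20/41; mL=-4/13, mR=-10/41; mL+mR=-294/533 → advance -1; mR−mL=34/533 → turn +1·90°
n=1: pose=(1,-6,S); sL=40/41, sR=8/25; mL=-40/41, mR=-4/25; mL+mR=-1164/1025 → advance -1; mR−mL=836/1025 → turn +1·90°
n=2: pose=(1,-5,E); sL=10/9, sR=5/9; mL=-10/9, mR=-5/18; mL+mR=-25/18 → advance -1; mR−mL=5/6 → turn +1·90°
n=3: pose=(0,-5,N); sL=8/25, sR=40/29; mL=-8/25, mR=-20/29; mL+mR=-732/725 → advance -1; mR−mL=-268/725 → turn -1·90°
n=4: pose=(0,-6,E); sL=4/5, sR=20/49; mL=-4/5, mR=-10/49; mL+mR=-246/245 → advance -1; mR−mL=146/245 → turn +1·90°
n=5: pose=(-1,-6,N); sL=40/153, sR=8/9; mL=-40/153, mR=-4/9; mL+mR=-12/17 → advance -1; mR−mL=-28/153 → turn -1·90°
n=6: pose=(-1,-7,E); sL=10/17, sR=5/16; mL=-10/17, mR=-5/32; mL+mR=-405/544 → advance -1; mR−mL=235/544 → turn +1·90°
n=7: pose=(-2,-7,N); sL=8/37, sR=8/13; mL=-8/37, mR=-4/13; mL+mR=-252/481 → advance -1; mR−mL=-44/481 → turn -1·90°

0 4/13 20/41 -4/13 -10/41 0 -6 W
1 40/41 8/25 -40/41 -4/25 1 -6 S
2 10/9 5/9 -10/9 -5/18 1 -5 E
3 8/25 40/29 -8/25 -20/29 0 -5 N
4 4/5 20/49 -4/5 -10/49 0 -6 E
5 40/153 8/9 -40/153 -4/9 -1 -6 N
6 10/17 5/16 -10/17 -5/32 -1 -7 E
7 8/37 8/13 -8/37 -4/13 -2 -7 N
final -2 -8 E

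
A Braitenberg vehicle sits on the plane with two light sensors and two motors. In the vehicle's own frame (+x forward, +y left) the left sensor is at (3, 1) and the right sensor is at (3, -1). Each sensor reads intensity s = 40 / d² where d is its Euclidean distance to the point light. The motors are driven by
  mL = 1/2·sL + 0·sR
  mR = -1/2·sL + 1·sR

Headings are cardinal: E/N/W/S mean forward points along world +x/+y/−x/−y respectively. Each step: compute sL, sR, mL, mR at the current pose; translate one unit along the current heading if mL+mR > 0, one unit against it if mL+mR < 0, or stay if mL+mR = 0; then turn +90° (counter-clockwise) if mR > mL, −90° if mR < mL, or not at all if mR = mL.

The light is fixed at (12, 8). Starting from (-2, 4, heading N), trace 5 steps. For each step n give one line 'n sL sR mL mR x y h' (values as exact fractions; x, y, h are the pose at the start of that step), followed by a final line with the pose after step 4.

n=0: pose=(-2,4,N); sL=20/113, sR=4/17; mL=10/113, mR=282/1921; mL+mR=4/17 → advance +1; mR−mL=112/1921 → turn +1·90°
n=1: pose=(-2,5,W); sL=8/61, sR=40/293; mL=4/61, mR=1268/17873; mL+mR=40/293 → advance +1; mR−mL=96/17873 → turn +1·90°
n=2: pose=(-3,5,S); sL=5/29, sR=10/73; mL=5/58, mR=215/4234; mL+mR=10/73 → advance +1; mR−mL=-75/2117 → turn -1·90°
n=3: pose=(-3,4,W); sL=40/349, sR=40/333; mL=20/349, mR=7300/116217; mL+mR=40/333 → advance +1; mR−mL=640/116217 → turn +1·90°
n=4: pose=(-4,4,S); sL=20/137, sR=20/169; mL=10/137, mR=1050/23153; mL+mR=20/169 → advance +1; mR−mL=-640/23153 → turn -1·90°

0 20/113 4/17 10/113 282/1921 -2 4 N
1 8/61 40/293 4/61 1268/17873 -2 5 W
2 5/29 10/73 5/58 215/4234 -3 5 S
3 40/349 40/333 20/349 7300/116217 -3 4 W
4 20/137 20/169 10/137 1050/23153 -4 4 S
final -4 3 W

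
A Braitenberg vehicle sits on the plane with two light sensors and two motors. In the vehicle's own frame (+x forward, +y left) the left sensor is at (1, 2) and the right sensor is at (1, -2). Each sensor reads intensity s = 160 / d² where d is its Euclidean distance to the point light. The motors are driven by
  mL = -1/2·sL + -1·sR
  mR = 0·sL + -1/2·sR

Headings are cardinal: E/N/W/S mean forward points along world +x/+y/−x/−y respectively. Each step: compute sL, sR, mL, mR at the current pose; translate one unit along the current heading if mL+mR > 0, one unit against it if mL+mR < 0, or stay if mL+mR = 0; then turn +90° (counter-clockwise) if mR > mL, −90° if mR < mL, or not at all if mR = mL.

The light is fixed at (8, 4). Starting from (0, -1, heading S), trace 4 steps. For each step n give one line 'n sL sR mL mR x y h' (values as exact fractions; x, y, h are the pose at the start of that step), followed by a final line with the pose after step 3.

n=0: pose=(0,-1,S); sL=20/9, sR=20/17; mL=-350/153, mR=-10/17; mL+mR=-440/153 → advance -1; mR−mL=260/153 → turn +1·90°
n=1: pose=(0,0,E); sL=160/53, sR=32/17; mL=-3056/901, mR=-16/17; mL+mR=-3904/901 → advance -1; mR−mL=2208/901 → turn +1·90°
n=2: pose=(-1,0,N); sL=16/13, sR=80/29; mL=-1272/377, mR=-40/29; mL+mR=-1792/377 → advance -1; mR−mL=752/377 → turn +1·90°
n=3: pose=(-1,-1,W); sL=160/149, sR=160/109; mL=-32560/16241, mR=-80/109; mL+mR=-44480/16241 → advance -1; mR−mL=20640/16241 → turn +1·90°

0 20/9 20/17 -350/153 -10/17 0 -1 S
1 160/53 32/17 -3056/901 -16/17 0 0 E
2 16/13 80/29 -1272/377 -40/29 -1 0 N
3 160/149 160/109 -32560/16241 -80/109 -1 -1 W
final 0 -1 S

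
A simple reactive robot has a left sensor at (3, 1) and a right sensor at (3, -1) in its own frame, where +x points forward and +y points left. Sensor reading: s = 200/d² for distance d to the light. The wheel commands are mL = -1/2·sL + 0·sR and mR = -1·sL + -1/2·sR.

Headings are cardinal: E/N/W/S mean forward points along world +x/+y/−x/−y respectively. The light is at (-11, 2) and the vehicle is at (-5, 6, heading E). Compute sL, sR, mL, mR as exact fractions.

100/53 20/9 -50/53 -1430/477

left sensor world pos  = (-2, 7); dL² = 106
right sensor world pos = (-2, 5); dR² = 90
sL = 200/106 = 100/53
sR = 200/90 = 20/9
mL = -1/2·sL + 0·sR = -50/53
mR = -1·sL + -1/2·sR = -1430/477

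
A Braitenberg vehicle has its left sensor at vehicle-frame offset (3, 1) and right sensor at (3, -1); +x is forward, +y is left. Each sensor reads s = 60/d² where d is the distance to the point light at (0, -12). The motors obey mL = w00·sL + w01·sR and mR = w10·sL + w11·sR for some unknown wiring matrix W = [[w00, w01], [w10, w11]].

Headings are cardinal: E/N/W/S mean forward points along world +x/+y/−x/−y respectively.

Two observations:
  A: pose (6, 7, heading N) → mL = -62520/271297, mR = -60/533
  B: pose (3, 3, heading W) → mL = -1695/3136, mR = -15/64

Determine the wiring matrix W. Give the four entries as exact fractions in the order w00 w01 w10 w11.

-1 -1 0 -1

obs A: pose=(6,7,N) → sL=60/509, sR=60/533, mL=-62520/271297, mR=-60/533
obs B: pose=(3,3,W) → sL=15/49, sR=15/64, mL=-1695/3136, mR=-15/64
sensor matrix S = [[60/509, 60/533], [15/49, 15/64]]; det S = -1453275/212696848
solve [mL_A; mL_B] = S·[w00; w01] and [mR_A; mR_B] = S·[w10; w11]:
  w00 = -1, w01 = -1, w10 = 0, w11 = -1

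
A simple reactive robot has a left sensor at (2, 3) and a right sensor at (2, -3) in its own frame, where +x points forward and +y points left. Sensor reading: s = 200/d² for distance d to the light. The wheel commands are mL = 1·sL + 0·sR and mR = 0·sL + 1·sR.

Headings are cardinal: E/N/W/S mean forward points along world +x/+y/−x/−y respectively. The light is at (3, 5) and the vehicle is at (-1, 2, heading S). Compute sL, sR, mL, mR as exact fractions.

left sensor world pos  = (2, 0); dL² = 26
right sensor world pos = (-4, 0); dR² = 74
sL = 200/26 = 100/13
sR = 200/74 = 100/37
mL = 1·sL + 0·sR = 100/13
mR = 0·sL + 1·sR = 100/37

100/13 100/37 100/13 100/37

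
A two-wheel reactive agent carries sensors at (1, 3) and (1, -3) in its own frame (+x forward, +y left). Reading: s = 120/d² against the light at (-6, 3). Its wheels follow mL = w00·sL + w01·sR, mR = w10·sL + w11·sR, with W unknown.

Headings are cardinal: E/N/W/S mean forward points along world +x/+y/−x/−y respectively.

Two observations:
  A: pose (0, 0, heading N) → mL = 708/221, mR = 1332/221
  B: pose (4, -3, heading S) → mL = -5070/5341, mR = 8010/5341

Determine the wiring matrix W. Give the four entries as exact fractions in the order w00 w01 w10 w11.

obs A: pose=(0,0,N) → sL=120/13, sR=24/17, mL=708/221, mR=1332/221
obs B: pose=(4,-3,S) → sL=60/109, sR=60/49, mL=-5070/5341, mR=8010/5341
sensor matrix S = [[120/13, 24/17], [60/109, 60/49]]; det S = 12424320/1180361
solve [mL_A; mL_B] = S·[w00; w01] and [mR_A; mR_B] = S·[w10; w11]:
  w00 = 1/2, w01 = -1, w10 = 1/2, w11 = 1

1/2 -1 1/2 1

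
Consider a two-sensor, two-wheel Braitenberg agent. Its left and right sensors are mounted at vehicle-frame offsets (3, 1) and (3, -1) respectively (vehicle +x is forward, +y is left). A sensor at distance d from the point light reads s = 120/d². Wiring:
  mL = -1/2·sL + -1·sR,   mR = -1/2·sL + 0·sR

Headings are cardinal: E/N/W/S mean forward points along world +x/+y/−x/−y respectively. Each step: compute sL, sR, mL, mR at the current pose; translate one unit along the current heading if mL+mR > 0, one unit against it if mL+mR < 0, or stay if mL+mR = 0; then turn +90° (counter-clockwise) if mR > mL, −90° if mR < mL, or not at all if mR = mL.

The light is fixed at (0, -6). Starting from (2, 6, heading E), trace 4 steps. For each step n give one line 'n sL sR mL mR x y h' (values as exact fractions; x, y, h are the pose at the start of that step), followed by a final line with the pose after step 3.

n=0: pose=(2,6,E); sL=60/97, sR=60/73; mL=-8010/7081, mR=-30/97; mL+mR=-10200/7081 → advance -1; mR−mL=60/73 → turn +1·90°
n=1: pose=(1,6,N); sL=8/15, sR=120/229; mL=-2716/3435, mR=-4/15; mL+mR=-3632/3435 → advance -1; mR−mL=120/229 → turn +1·90°
n=2: pose=(1,5,W); sL=15/13, sR=30/37; mL=-1335/962, mR=-15/26; mL+mR=-945/481 → advance -1; mR−mL=30/37 → turn +1·90°
n=3: pose=(2,5,S); sL=120/73, sR=24/13; mL=-2532/949, mR=-60/73; mL+mR=-3312/949 → advance -1; mR−mL=24/13 → turn +1·90°

0 60/97 60/73 -8010/7081 -30/97 2 6 E
1 8/15 120/229 -2716/3435 -4/15 1 6 N
2 15/13 30/37 -1335/962 -15/26 1 5 W
3 120/73 24/13 -2532/949 -60/73 2 5 S
final 2 6 E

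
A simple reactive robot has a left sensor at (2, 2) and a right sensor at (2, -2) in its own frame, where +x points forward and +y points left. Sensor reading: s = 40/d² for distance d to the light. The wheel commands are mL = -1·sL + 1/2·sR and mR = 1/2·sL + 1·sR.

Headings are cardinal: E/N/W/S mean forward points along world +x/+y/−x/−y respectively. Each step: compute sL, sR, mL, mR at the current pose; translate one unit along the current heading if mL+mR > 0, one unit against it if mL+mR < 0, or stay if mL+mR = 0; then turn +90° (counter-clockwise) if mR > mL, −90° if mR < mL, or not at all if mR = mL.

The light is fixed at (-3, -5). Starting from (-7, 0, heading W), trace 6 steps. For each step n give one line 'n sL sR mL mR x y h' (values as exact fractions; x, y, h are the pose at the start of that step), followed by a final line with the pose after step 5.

n=0: pose=(-7,0,W); sL=8/9, sR=8/17; mL=-100/153, mR=140/153; mL+mR=40/153 → advance +1; mR−mL=80/51 → turn +1·90°
n=1: pose=(-8,0,S); sL=20/9, sR=20/29; mL=-490/261, mR=470/261; mL+mR=-20/261 → advance -1; mR−mL=320/87 → turn +1·90°
n=2: pose=(-8,1,E); sL=40/73, sR=8/5; mL=92/365, mR=684/365; mL+mR=776/365 → advance +1; mR−mL=592/365 → turn +1·90°
n=3: pose=(-7,1,N); sL=2/5, sR=10/17; mL=-9/85, mR=67/85; mL+mR=58/85 → advance +1; mR−mL=76/85 → turn +1·90°
n=4: pose=(-7,2,W); sL=40/61, sR=40/117; mL=-3460/7137, mR=4780/7137; mL+mR=440/2379 → advance +1; mR−mL=8240/7137 → turn +1·90°
n=5: pose=(-8,2,S); sL=20/17, sR=20/37; mL=-570/629, mR=710/629; mL+mR=140/629 → advance +1; mR−mL=1280/629 → turn +1·90°

0 8/9 8/17 -100/153 140/153 -7 0 W
1 20/9 20/29 -490/261 470/261 -8 0 S
2 40/73 8/5 92/365 684/365 -8 1 E
3 2/5 10/17 -9/85 67/85 -7 1 N
4 40/61 40/117 -3460/7137 4780/7137 -7 2 W
5 20/17 20/37 -570/629 710/629 -8 2 S
final -8 1 E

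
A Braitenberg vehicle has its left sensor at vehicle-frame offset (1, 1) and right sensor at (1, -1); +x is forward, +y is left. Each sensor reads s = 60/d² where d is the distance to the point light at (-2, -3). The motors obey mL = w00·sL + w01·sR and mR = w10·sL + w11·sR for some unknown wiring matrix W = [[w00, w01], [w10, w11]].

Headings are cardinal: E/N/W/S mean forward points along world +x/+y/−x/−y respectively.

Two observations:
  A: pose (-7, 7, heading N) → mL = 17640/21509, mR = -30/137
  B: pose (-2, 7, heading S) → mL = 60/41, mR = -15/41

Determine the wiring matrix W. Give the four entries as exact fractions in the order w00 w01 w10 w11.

1 1 0 -1/2

obs A: pose=(-7,7,N) → sL=60/157, sR=60/137, mL=17640/21509, mR=-30/137
obs B: pose=(-2,7,S) → sL=30/41, sR=30/41, mL=60/41, mR=-15/41
sensor matrix S = [[60/157, 60/137], [30/41, 30/41]]; det S = -36000/881869
solve [mL_A; mL_B] = S·[w00; w01] and [mR_A; mR_B] = S·[w10; w11]:
  w00 = 1, w01 = 1, w10 = 0, w11 = -1/2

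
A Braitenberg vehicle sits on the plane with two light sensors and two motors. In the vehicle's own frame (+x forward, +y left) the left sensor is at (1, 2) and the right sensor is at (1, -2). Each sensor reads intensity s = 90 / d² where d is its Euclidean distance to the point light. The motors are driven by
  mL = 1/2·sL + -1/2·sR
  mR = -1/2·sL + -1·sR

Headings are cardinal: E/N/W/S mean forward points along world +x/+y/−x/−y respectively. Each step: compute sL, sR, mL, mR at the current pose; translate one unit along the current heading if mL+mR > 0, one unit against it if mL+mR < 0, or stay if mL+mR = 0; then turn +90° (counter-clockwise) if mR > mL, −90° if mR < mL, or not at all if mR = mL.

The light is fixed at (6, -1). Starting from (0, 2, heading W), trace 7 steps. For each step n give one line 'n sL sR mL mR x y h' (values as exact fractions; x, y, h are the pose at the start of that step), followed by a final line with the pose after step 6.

n=0: pose=(0,2,W); sL=9/5, sR=45/37; mL=54/185, mR=-783/370; mL+mR=-135/74 → advance -1; mR−mL=-891/370 → turn -1·90°
n=1: pose=(1,2,N); sL=18/13, sR=18/5; mL=-72/65, mR=-279/65; mL+mR=-27/5 → advance -1; mR−mL=-207/65 → turn -1·90°
n=2: pose=(1,1,E); sL=45/16, sR=45/8; mL=-45/32, mR=-225/32; mL+mR=-135/16 → advance -1; mR−mL=-45/8 → turn -1·90°
n=3: pose=(0,1,S); sL=90/17, sR=18/13; mL=432/221, mR=-891/221; mL+mR=-27/13 → advance -1; mR−mL=-1323/221 → turn -1·90°
n=4: pose=(0,2,W); sL=9/5, sR=45/37; mL=54/185, mR=-783/370; mL+mR=-135/74 → advance -1; mR−mL=-891/370 → turn -1·90°
n=5: pose=(1,2,N); sL=18/13, sR=18/5; mL=-72/65, mR=-279/65; mL+mR=-27/5 → advance -1; mR−mL=-207/65 → turn -1·90°
n=6: pose=(1,1,E); sL=45/16, sR=45/8; mL=-45/32, mR=-225/32; mL+mR=-135/16 → advance -1; mR−mL=-45/8 → turn -1·90°

0 9/5 45/37 54/185 -783/370 0 2 W
1 18/13 18/5 -72/65 -279/65 1 2 N
2 45/16 45/8 -45/32 -225/32 1 1 E
3 90/17 18/13 432/221 -891/221 0 1 S
4 9/5 45/37 54/185 -783/370 0 2 W
5 18/13 18/5 -72/65 -279/65 1 2 N
6 45/16 45/8 -45/32 -225/32 1 1 E
final 0 1 S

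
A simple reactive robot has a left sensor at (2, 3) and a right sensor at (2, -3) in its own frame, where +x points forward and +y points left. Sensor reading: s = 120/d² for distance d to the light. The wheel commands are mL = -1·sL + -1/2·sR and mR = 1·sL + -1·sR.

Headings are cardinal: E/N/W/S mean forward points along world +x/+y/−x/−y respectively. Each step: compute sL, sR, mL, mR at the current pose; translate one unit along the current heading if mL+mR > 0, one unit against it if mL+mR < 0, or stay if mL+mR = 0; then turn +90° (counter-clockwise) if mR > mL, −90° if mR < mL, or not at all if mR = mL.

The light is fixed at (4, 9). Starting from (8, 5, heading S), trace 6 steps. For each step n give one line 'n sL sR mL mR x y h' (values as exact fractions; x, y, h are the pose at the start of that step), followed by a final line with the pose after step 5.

n=0: pose=(8,5,S); sL=24/17, sR=120/37; mL=-1908/629, mR=-1152/629; mL+mR=-180/37 → advance -1; mR−mL=756/629 → turn +1·90°
n=1: pose=(8,6,E); sL=10/3, sR=5/3; mL=-25/6, mR=5/3; mL+mR=-5/2 → advance -1; mR−mL=35/6 → turn +1·90°
n=2: pose=(7,6,N); sL=120, sR=120/37; mL=-4500/37, mR=4320/37; mL+mR=-180/37 → advance -1; mR−mL=8820/37 → turn +1·90°
n=3: pose=(7,5,W); sL=12/5, sR=60; mL=-162/5, mR=-288/5; mL+mR=-90 → advance -1; mR−mL=-126/5 → turn -1·90°
n=4: pose=(8,5,N); sL=24, sR=120/53; mL=-1332/53, mR=1152/53; mL+mR=-180/53 → advance -1; mR−mL=2484/53 → turn +1·90°
n=5: pose=(8,4,W); sL=30/17, sR=15; mL=-315/34, mR=-225/17; mL+mR=-45/2 → advance -1; mR−mL=-135/34 → turn -1·90°

0 24/17 120/37 -1908/629 -1152/629 8 5 S
1 10/3 5/3 -25/6 5/3 8 6 E
2 120 120/37 -4500/37 4320/37 7 6 N
3 12/5 60 -162/5 -288/5 7 5 W
4 24 120/53 -1332/53 1152/53 8 5 N
5 30/17 15 -315/34 -225/17 8 4 W
final 9 4 N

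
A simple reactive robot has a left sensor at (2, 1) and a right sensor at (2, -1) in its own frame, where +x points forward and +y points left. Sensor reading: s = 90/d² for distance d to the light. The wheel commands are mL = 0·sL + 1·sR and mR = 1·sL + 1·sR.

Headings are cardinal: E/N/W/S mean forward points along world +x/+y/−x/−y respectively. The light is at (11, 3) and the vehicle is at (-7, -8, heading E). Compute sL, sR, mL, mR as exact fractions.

left sensor world pos  = (-5, -7); dL² = 356
right sensor world pos = (-5, -9); dR² = 400
sL = 90/356 = 45/178
sR = 90/400 = 9/40
mL = 0·sL + 1·sR = 9/40
mR = 1·sL + 1·sR = 1701/3560

45/178 9/40 9/40 1701/3560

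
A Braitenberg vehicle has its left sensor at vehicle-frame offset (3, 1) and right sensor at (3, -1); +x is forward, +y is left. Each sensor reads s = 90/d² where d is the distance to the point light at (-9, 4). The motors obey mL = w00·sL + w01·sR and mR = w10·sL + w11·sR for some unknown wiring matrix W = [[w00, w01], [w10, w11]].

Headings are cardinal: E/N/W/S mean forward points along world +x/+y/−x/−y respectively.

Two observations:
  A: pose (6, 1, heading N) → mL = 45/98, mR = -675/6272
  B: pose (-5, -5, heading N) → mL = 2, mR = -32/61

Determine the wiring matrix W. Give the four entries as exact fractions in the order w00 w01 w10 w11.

obs A: pose=(6,1,N) → sL=45/98, sR=45/128, mL=45/98, mR=-675/6272
obs B: pose=(-5,-5,N) → sL=2, sR=90/61, mL=2, mR=-32/61
sensor matrix S = [[45/98, 45/128], [2, 90/61]]; det S = -4905/191296
solve [mL_A; mL_B] = S·[w00; w01] and [mR_A; mR_B] = S·[w10; w11]:
  w00 = 1, w01 = 0, w10 = -1, w11 = 1

1 0 -1 1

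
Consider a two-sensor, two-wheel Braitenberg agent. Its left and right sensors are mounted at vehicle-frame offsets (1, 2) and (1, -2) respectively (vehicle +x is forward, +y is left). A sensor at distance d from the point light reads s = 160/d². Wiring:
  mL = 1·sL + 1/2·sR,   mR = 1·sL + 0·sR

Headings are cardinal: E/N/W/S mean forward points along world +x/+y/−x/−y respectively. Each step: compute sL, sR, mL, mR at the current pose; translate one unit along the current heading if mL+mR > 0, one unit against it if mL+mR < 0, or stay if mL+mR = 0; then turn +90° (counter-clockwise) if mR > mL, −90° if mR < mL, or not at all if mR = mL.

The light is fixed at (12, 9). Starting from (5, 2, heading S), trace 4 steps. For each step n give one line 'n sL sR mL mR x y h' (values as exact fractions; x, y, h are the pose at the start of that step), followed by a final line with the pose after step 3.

n=0: pose=(5,2,S); sL=160/89, sR=32/29; mL=6064/2581, mR=160/89; mL+mR=10704/2581 → advance +1; mR−mL=-16/29 → turn -1·90°
n=1: pose=(5,1,W); sL=40/41, sR=8/5; mL=364/205, mR=40/41; mL+mR=564/205 → advance +1; mR−mL=-4/5 → turn -1·90°
n=2: pose=(4,1,N); sL=160/149, sR=32/17; mL=5104/2533, mR=160/149; mL+mR=7824/2533 → advance +1; mR−mL=-16/17 → turn -1·90°
n=3: pose=(4,2,E); sL=80/37, sR=16/13; mL=1336/481, mR=80/37; mL+mR=2376/481 → advance +1; mR−mL=-8/13 → turn -1·90°

0 160/89 32/29 6064/2581 160/89 5 2 S
1 40/41 8/5 364/205 40/41 5 1 W
2 160/149 32/17 5104/2533 160/149 4 1 N
3 80/37 16/13 1336/481 80/37 4 2 E
final 5 2 S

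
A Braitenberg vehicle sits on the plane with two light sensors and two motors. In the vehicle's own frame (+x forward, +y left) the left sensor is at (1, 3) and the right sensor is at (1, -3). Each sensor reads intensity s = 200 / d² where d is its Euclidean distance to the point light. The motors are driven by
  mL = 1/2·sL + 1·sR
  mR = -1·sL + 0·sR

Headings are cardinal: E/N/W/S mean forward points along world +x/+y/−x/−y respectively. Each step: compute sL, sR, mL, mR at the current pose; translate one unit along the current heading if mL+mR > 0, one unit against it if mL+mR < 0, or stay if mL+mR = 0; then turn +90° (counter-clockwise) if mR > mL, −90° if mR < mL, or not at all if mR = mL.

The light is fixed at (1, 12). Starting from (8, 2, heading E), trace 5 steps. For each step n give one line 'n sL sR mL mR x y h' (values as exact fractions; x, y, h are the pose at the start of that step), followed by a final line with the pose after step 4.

n=0: pose=(8,2,E); sL=200/113, sR=200/233; mL=45900/26329, mR=-200/113; mL+mR=-700/26329 → advance -1; mR−mL=-92500/26329 → turn -1·90°
n=1: pose=(7,2,S); sL=100/101, sR=20/13; mL=2670/1313, mR=-100/101; mL+mR=1370/1313 → advance +1; mR−mL=-3970/1313 → turn -1·90°
n=2: pose=(7,1,W); sL=200/221, sR=200/89; mL=53100/19669, mR=-200/221; mL+mR=35300/19669 → advance +1; mR−mL=-70900/19669 → turn -1·90°
n=3: pose=(6,1,N); sL=25/13, sR=50/41; mL=2325/1066, mR=-25/13; mL+mR=275/1066 → advance +1; mR−mL=-4375/1066 → turn -1·90°
n=4: pose=(6,2,E); sL=40/17, sR=40/41; mL=1500/697, mR=-40/17; mL+mR=-140/697 → advance -1; mR−mL=-3140/697 → turn -1·90°

0 200/113 200/233 45900/26329 -200/113 8 2 E
1 100/101 20/13 2670/1313 -100/101 7 2 S
2 200/221 200/89 53100/19669 -200/221 7 1 W
3 25/13 50/41 2325/1066 -25/13 6 1 N
4 40/17 40/41 1500/697 -40/17 6 2 E
final 5 2 S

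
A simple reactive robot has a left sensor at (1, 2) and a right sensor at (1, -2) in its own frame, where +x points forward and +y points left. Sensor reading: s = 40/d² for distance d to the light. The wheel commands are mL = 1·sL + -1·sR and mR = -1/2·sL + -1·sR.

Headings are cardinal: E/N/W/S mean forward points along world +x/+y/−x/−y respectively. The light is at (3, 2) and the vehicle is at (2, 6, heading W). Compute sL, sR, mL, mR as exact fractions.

left sensor world pos  = (1, 4); dL² = 8
right sensor world pos = (1, 8); dR² = 40
sL = 40/8 = 5
sR = 40/40 = 1
mL = 1·sL + -1·sR = 4
mR = -1/2·sL + -1·sR = -7/2

5 1 4 -7/2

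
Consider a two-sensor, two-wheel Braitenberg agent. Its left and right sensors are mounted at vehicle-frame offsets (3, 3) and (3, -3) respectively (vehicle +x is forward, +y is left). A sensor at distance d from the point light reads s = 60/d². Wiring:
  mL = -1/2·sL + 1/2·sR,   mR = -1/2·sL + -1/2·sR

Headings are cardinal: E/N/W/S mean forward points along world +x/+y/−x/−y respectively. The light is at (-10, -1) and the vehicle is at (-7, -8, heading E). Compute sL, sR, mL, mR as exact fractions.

left sensor world pos  = (-4, -5); dL² = 52
right sensor world pos = (-4, -11); dR² = 136
sL = 60/52 = 15/13
sR = 60/136 = 15/34
mL = -1/2·sL + 1/2·sR = -315/884
mR = -1/2·sL + -1/2·sR = -705/884

15/13 15/34 -315/884 -705/884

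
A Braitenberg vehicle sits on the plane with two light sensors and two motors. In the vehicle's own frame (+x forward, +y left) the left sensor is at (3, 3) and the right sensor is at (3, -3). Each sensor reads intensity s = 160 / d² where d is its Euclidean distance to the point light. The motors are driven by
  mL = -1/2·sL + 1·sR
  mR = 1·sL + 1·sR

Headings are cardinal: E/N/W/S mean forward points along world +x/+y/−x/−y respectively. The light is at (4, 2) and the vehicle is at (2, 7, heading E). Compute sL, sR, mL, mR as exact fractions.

32/13 32 400/13 448/13

left sensor world pos  = (5, 10); dL² = 65
right sensor world pos = (5, 4); dR² = 5
sL = 160/65 = 32/13
sR = 160/5 = 32
mL = -1/2·sL + 1·sR = 400/13
mR = 1·sL + 1·sR = 448/13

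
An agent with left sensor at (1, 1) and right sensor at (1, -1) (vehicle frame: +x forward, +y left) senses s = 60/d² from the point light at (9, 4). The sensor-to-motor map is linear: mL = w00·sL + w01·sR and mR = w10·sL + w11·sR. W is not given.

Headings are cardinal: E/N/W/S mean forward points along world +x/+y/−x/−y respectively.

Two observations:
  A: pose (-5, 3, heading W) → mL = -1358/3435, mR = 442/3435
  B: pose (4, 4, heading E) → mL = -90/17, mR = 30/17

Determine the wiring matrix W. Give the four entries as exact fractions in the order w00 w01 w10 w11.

obs A: pose=(-5,3,W) → sL=60/229, sR=4/15, mL=-1358/3435, mR=442/3435
obs B: pose=(4,4,E) → sL=60/17, sR=60/17, mL=-90/17, mR=30/17
sensor matrix S = [[60/229, 4/15], [60/17, 60/17]]; det S = -64/3893
solve [mL_A; mL_B] = S·[w00; w01] and [mR_A; mR_B] = S·[w10; w11]:
  w00 = -1, w01 = -1/2, w10 = 1, w11 = -1/2

-1 -1/2 1 -1/2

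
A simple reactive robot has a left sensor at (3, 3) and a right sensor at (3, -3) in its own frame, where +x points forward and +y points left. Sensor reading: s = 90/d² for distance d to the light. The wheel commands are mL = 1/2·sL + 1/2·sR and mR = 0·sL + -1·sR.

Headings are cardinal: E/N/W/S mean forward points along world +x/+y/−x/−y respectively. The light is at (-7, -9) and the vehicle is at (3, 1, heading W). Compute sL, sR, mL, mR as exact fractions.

45/49 45/109 3555/5341 -45/109

left sensor world pos  = (0, -2); dL² = 98
right sensor world pos = (0, 4); dR² = 218
sL = 90/98 = 45/49
sR = 90/218 = 45/109
mL = 1/2·sL + 1/2·sR = 3555/5341
mR = 0·sL + -1·sR = -45/109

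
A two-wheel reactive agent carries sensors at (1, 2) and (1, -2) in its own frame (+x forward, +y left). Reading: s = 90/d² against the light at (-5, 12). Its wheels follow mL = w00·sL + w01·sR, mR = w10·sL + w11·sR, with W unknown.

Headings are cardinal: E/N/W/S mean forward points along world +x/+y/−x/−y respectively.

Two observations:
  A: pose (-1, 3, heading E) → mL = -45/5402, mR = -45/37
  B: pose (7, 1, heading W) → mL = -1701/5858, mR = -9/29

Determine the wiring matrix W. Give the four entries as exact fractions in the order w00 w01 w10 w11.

obs A: pose=(-1,3,E) → sL=45/37, sR=45/73, mL=-45/5402, mR=-45/37
obs B: pose=(7,1,W) → sL=9/29, sR=45/101, mL=-1701/5858, mR=-9/29
sensor matrix S = [[45/37, 45/73], [9/29, 45/101]]; det S = 2773440/7911229
solve [mL_A; mL_B] = S·[w00; w01] and [mR_A; mR_B] = S·[w10; w11]:
  w00 = 1/2, w01 = -1, w10 = -1, w11 = 0

1/2 -1 -1 0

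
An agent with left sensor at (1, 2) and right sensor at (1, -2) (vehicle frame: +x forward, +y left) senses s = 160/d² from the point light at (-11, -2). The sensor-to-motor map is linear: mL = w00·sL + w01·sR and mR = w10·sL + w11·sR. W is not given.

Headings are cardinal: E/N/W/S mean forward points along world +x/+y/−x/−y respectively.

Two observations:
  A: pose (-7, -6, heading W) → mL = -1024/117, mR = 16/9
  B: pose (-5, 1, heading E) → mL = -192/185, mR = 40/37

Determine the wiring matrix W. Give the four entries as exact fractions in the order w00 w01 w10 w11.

1 -1 1/2 0

obs A: pose=(-7,-6,W) → sL=32/9, sR=160/13, mL=-1024/117, mR=16/9
obs B: pose=(-5,1,E) → sL=80/37, sR=16/5, mL=-192/185, mR=40/37
sensor matrix S = [[32/9, 160/13], [80/37, 16/5]]; det S = -329728/21645
solve [mL_A; mL_B] = S·[w00; w01] and [mR_A; mR_B] = S·[w10; w11]:
  w00 = 1, w01 = -1, w10 = 1/2, w11 = 0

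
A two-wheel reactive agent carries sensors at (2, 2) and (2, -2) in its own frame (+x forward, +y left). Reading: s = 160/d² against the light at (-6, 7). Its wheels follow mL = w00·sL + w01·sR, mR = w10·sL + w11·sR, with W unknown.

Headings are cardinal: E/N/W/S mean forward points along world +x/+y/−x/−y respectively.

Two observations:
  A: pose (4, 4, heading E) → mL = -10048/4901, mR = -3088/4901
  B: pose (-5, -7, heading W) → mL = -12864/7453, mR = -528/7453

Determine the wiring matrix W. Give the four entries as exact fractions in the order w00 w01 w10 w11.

obs A: pose=(4,4,E) → sL=32/29, sR=160/169, mL=-10048/4901, mR=-3088/4901
obs B: pose=(-5,-7,W) → sL=160/257, sR=32/29, mL=-12864/7453, mR=-528/7453
sensor matrix S = [[32/29, 160/169], [160/257, 32/29]]; det S = 22945792/36527153
solve [mL_A; mL_B] = S·[w00; w01] and [mR_A; mR_B] = S·[w10; w11]:
  w00 = -1, w01 = -1, w10 = -1, w11 = 1/2

-1 -1 -1 1/2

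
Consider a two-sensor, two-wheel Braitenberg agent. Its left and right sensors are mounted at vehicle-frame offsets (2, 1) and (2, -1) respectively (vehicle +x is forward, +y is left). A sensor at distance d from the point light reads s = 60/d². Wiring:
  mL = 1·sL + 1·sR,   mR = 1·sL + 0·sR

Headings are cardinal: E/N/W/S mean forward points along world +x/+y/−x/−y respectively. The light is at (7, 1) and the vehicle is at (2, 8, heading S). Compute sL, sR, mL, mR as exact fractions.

left sensor world pos  = (3, 6); dL² = 41
right sensor world pos = (1, 6); dR² = 61
sL = 60/41 = 60/41
sR = 60/61 = 60/61
mL = 1·sL + 1·sR = 6120/2501
mR = 1·sL + 0·sR = 60/41

60/41 60/61 6120/2501 60/41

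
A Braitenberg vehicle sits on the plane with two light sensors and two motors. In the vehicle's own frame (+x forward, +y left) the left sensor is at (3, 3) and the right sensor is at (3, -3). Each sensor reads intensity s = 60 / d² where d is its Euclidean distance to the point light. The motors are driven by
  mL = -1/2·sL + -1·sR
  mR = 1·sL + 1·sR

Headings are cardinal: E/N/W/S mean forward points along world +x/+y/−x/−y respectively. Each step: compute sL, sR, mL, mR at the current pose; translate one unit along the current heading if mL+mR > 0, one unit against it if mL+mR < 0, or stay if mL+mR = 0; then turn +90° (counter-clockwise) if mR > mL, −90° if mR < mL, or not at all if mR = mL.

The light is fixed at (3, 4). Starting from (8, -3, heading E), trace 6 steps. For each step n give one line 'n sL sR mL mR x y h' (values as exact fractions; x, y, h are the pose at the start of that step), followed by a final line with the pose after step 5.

0 3/4 15/41 -243/328 183/164 8 -3 E
1 12/5 60/97 -882/485 1464/485 9 -3 N
2 2/3 10/3 -11/3 4 9 -2 W
3 12/29 12/17 -450/493 552/493 8 -2 S
4 3/4 15/41 -243/328 183/164 8 -3 E
5 12/5 60/97 -882/485 1464/485 9 -3 N
final 9 -2 W

n=0: pose=(8,-3,E); sL=3/4, sR=15/41; mL=-243/328, mR=183/164; mL+mR=3/8 → advance +1; mR−mL=609/328 → turn +1·90°
n=1: pose=(9,-3,N); sL=12/5, sR=60/97; mL=-882/485, mR=1464/485; mL+mR=6/5 → advance +1; mR−mL=2346/485 → turn +1·90°
n=2: pose=(9,-2,W); sL=2/3, sR=10/3; mL=-11/3, mR=4; mL+mR=1/3 → advance +1; mR−mL=23/3 → turn +1·90°
n=3: pose=(8,-2,S); sL=12/29, sR=12/17; mL=-450/493, mR=552/493; mL+mR=6/29 → advance +1; mR−mL=1002/493 → turn +1·90°
n=4: pose=(8,-3,E); sL=3/4, sR=15/41; mL=-243/328, mR=183/164; mL+mR=3/8 → advance +1; mR−mL=609/328 → turn +1·90°
n=5: pose=(9,-3,N); sL=12/5, sR=60/97; mL=-882/485, mR=1464/485; mL+mR=6/5 → advance +1; mR−mL=2346/485 → turn +1·90°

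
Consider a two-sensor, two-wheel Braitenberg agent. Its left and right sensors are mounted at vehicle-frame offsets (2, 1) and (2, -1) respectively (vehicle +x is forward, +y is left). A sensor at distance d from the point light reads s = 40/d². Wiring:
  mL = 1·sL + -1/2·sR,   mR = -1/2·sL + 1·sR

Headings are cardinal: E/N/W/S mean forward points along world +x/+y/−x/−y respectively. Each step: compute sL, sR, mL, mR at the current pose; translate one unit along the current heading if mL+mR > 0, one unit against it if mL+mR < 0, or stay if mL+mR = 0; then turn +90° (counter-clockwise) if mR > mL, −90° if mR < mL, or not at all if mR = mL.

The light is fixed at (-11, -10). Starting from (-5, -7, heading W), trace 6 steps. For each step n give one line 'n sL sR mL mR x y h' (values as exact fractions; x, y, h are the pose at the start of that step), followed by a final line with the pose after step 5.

n=0: pose=(-5,-7,W); sL=2, sR=5/4; mL=11/8, mR=1/4; mL+mR=13/8 → advance +1; mR−mL=-9/8 → turn -1·90°
n=1: pose=(-6,-7,N); sL=40/41, sR=40/61; mL=1620/2501, mR=420/2501; mL+mR=2040/2501 → advance +1; mR−mL=-1200/2501 → turn -1·90°
n=2: pose=(-6,-6,E); sL=20/37, sR=20/29; mL=210/1073, mR=450/1073; mL+mR=660/1073 → advance +1; mR−mL=240/1073 → turn +1·90°
n=3: pose=(-5,-6,N); sL=40/61, sR=8/17; mL=436/1037, mR=148/1037; mL+mR=584/1037 → advance +1; mR−mL=-288/1037 → turn -1·90°
n=4: pose=(-5,-5,E); sL=2/5, sR=1/2; mL=3/20, mR=3/10; mL+mR=9/20 → advance +1; mR−mL=3/20 → turn +1·90°
n=5: pose=(-4,-5,N); sL=8/17, sR=40/113; mL=564/1921, mR=228/1921; mL+mR=792/1921 → advance +1; mR−mL=-336/1921 → turn -1·90°

0 2 5/4 11/8 1/4 -5 -7 W
1 40/41 40/61 1620/2501 420/2501 -6 -7 N
2 20/37 20/29 210/1073 450/1073 -6 -6 E
3 40/61 8/17 436/1037 148/1037 -5 -6 N
4 2/5 1/2 3/20 3/10 -5 -5 E
5 8/17 40/113 564/1921 228/1921 -4 -5 N
final -4 -4 E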